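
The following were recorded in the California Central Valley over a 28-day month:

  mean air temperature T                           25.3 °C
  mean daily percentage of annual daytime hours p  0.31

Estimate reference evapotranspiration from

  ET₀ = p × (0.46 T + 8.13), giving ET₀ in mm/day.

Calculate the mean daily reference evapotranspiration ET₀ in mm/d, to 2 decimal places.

ET₀ = 0.31 × (0.46 × 25.3 + 8.13) = 0.31 × 19.768 = 6.1281 mm/d

6.13 mm/d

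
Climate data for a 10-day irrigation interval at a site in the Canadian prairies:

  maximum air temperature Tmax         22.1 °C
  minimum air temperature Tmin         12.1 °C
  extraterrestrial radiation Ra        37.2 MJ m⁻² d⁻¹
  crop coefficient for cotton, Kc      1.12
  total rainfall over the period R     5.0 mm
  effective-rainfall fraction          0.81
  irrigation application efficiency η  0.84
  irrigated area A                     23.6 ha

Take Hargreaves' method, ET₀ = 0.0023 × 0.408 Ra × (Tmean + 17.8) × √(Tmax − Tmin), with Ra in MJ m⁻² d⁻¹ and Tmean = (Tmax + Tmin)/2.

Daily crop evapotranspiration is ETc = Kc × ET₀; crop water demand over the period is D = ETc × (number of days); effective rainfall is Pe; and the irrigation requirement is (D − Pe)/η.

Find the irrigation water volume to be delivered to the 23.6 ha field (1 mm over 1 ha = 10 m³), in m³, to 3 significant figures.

Tmean = (22.1 + 12.1)/2 = 17.10 °C
0.408 Ra = 0.408 × 37.2 = 15.1776 mm/d equivalent
ET₀ = 0.0023 × 15.1776 × (17.10 + 17.8) × √10.0 = 0.0023 × 15.1776 × 34.90 × 3.1623 = 3.8526 mm/d
ETc = Kc × ET₀ = 1.12 × 3.8526 = 4.3149 mm/d
Crop demand D = ETc × 10 d = 4.3149 × 10 = 43.149 mm
Pe = 0.81 × 5.0 = 4.050 mm
D − Pe = 43.149 − 4.050 = 39.099 mm
Gross irrigation = 39.099 / 0.84 = 46.546 mm
Volume = 46.546 mm × 23.6 ha × 10 = 10984.9 m³

11000 m³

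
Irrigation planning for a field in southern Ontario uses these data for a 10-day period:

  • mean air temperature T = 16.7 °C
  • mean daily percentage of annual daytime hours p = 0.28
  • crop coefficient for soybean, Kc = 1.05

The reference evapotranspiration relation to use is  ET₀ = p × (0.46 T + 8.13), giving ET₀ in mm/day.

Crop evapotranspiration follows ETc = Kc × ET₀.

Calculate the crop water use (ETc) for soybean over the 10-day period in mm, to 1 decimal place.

46.5 mm

ET₀ = 0.28 × (0.46 × 16.7 + 8.13) = 0.28 × 15.812 = 4.4274 mm/d
ETc = Kc × ET₀ = 1.05 × 4.4274 = 4.6488 mm/d
Over 10 days: 4.6488 × 10 = 46.488 mm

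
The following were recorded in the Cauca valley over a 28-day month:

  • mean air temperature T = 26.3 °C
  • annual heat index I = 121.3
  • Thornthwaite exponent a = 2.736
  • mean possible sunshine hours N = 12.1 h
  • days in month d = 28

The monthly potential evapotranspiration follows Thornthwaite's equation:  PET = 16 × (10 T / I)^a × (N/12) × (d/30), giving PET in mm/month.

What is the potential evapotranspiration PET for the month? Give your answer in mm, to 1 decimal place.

125.1 mm

10T/I = 10 × 26.3 / 121.3 = 2.1682
(10T/I)^a = 2.1682^2.736 = 8.3094
Uncorrected PET = 16 × 8.3094 = 132.950 mm
Correction = (N/12)(d/30) = (12.1/12)(28/30) = 0.9411
PET = 132.950 × 0.9411 = 125.119 mm/month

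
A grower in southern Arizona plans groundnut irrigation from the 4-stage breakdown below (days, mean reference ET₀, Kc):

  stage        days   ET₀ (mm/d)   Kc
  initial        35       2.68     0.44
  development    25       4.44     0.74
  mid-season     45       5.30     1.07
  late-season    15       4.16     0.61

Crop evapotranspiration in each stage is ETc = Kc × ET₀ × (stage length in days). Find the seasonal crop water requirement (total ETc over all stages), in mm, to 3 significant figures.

initial: 0.44 × 2.68 × 35 = 41.27 mm
development: 0.74 × 4.44 × 25 = 82.14 mm
mid-season: 1.07 × 5.30 × 45 = 255.20 mm
late-season: 0.61 × 4.16 × 15 = 38.06 mm
Seasonal total = 416.67 mm

417 mm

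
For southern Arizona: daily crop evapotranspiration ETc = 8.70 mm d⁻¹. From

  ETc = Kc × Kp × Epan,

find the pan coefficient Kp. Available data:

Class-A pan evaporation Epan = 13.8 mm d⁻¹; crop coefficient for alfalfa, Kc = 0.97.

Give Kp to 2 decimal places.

0.65

ETc = Kc × Kp × Epan  ⇒  Kp = ETc / (Kc × Epan)
Kp = 8.70 / (0.97 × 13.8) = 8.70 / 13.386 = 0.6499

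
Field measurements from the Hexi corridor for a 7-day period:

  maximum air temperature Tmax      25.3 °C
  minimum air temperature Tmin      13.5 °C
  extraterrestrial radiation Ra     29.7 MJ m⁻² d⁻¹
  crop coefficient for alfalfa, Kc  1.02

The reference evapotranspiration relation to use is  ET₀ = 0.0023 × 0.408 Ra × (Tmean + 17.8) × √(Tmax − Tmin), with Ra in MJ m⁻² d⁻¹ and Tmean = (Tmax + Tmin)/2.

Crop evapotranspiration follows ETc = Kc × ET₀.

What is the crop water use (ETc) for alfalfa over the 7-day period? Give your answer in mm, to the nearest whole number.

25 mm

Tmean = (25.3 + 13.5)/2 = 19.40 °C
0.408 Ra = 0.408 × 29.7 = 12.1176 mm/d equivalent
ET₀ = 0.0023 × 12.1176 × (19.40 + 17.8) × √11.8 = 0.0023 × 12.1176 × 37.20 × 3.4351 = 3.5614 mm/d
ETc = Kc × ET₀ = 1.02 × 3.5614 = 3.6326 mm/d
Over 7 days: 3.6326 × 7 = 25.428 mm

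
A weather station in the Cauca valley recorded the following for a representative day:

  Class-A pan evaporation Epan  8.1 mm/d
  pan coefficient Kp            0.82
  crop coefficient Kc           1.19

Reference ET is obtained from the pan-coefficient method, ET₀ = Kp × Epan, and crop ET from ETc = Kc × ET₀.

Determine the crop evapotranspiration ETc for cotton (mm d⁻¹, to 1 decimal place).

ET₀ = 0.82 × 8.1 = 6.6420 mm/d
ETc = Kc × ET₀ = 1.19 × 6.6420 = 7.9040 mm/d

7.9 mm d⁻¹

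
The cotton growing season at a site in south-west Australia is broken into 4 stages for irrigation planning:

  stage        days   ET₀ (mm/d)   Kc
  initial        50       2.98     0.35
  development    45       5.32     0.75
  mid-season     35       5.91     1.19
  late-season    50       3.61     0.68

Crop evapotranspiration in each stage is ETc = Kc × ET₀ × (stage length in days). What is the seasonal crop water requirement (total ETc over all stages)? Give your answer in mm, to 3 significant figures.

601 mm

initial: 0.35 × 2.98 × 50 = 52.15 mm
development: 0.75 × 5.32 × 45 = 179.55 mm
mid-season: 1.19 × 5.91 × 35 = 246.15 mm
late-season: 0.68 × 3.61 × 50 = 122.74 mm
Seasonal total = 600.59 mm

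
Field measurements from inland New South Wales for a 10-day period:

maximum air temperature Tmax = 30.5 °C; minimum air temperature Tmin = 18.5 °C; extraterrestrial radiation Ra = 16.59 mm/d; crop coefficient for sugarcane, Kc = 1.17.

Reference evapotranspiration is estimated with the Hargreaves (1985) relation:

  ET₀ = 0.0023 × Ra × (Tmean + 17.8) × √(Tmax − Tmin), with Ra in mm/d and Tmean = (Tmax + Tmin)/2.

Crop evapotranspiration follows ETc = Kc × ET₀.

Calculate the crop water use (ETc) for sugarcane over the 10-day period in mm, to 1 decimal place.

Tmean = (30.5 + 18.5)/2 = 24.50 °C
ET₀ = 0.0023 × 16.59 × (24.50 + 17.8) × √12.0 = 0.0023 × 16.59 × 42.30 × 3.4641 = 5.5912 mm/d
ETc = Kc × ET₀ = 1.17 × 5.5912 = 6.5417 mm/d
Over 10 days: 6.5417 × 10 = 65.417 mm

65.4 mm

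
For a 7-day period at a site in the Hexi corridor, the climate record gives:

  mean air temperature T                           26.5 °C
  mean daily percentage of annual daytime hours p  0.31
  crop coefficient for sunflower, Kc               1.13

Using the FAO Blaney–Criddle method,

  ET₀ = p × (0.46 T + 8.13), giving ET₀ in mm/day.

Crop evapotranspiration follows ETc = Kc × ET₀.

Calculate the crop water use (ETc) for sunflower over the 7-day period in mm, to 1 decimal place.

ET₀ = 0.31 × (0.46 × 26.5 + 8.13) = 0.31 × 20.320 = 6.2992 mm/d
ETc = Kc × ET₀ = 1.13 × 6.2992 = 7.1181 mm/d
Over 7 days: 7.1181 × 7 = 49.827 mm

49.8 mm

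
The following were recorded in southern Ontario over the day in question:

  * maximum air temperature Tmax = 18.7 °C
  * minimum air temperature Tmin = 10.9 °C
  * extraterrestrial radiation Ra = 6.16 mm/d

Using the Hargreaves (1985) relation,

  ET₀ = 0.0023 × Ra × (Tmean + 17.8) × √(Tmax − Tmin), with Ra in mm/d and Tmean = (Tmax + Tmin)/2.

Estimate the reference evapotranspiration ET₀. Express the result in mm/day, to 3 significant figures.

1.29 mm/day

Tmean = (18.7 + 10.9)/2 = 14.80 °C
ET₀ = 0.0023 × 6.16 × (14.80 + 17.8) × √7.8 = 0.0023 × 6.16 × 32.60 × 2.7928 = 1.2899 mm/d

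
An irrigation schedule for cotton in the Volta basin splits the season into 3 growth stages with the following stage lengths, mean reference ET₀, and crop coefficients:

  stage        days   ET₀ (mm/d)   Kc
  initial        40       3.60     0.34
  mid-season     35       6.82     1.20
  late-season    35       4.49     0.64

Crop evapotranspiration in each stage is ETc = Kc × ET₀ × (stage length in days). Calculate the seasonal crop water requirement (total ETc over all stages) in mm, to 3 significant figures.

initial: 0.34 × 3.60 × 40 = 48.96 mm
mid-season: 1.20 × 6.82 × 35 = 286.44 mm
late-season: 0.64 × 4.49 × 35 = 100.58 mm
Seasonal total = 435.98 mm

436 mm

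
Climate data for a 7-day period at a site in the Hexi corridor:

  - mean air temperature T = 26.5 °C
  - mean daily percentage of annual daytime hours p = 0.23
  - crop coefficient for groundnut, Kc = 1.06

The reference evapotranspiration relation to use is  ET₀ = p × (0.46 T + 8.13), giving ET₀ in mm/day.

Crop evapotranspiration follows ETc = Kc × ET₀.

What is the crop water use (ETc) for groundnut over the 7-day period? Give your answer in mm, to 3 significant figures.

ET₀ = 0.23 × (0.46 × 26.5 + 8.13) = 0.23 × 20.320 = 4.6736 mm/d
ETc = Kc × ET₀ = 1.06 × 4.6736 = 4.9540 mm/d
Over 7 days: 4.9540 × 7 = 34.678 mm

34.7 mm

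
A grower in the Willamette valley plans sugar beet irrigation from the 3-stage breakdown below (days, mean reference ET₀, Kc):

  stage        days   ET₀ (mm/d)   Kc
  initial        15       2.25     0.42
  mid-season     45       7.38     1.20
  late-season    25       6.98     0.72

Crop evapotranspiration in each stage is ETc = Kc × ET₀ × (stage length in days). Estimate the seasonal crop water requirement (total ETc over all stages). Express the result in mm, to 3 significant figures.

538 mm

initial: 0.42 × 2.25 × 15 = 14.18 mm
mid-season: 1.20 × 7.38 × 45 = 398.52 mm
late-season: 0.72 × 6.98 × 25 = 125.64 mm
Seasonal total = 538.34 mm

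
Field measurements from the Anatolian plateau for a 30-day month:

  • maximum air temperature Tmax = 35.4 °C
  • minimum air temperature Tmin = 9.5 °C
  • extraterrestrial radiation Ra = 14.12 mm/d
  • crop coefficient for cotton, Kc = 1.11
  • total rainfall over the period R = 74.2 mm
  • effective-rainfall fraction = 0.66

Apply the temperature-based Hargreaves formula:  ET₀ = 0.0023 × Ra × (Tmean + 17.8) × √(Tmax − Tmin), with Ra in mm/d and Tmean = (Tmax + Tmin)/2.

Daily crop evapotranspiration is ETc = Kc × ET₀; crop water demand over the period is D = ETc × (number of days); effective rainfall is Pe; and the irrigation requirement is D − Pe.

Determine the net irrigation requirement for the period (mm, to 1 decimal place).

Tmean = (35.4 + 9.5)/2 = 22.45 °C
ET₀ = 0.0023 × 14.12 × (22.45 + 17.8) × √25.9 = 0.0023 × 14.12 × 40.25 × 5.0892 = 6.6524 mm/d
ETc = Kc × ET₀ = 1.11 × 6.6524 = 7.3842 mm/d
Crop demand D = ETc × 30 d = 7.3842 × 30 = 221.526 mm
Pe = 0.66 × 74.2 = 48.972 mm
D − Pe = 221.526 − 48.972 = 172.554 mm

172.6 mm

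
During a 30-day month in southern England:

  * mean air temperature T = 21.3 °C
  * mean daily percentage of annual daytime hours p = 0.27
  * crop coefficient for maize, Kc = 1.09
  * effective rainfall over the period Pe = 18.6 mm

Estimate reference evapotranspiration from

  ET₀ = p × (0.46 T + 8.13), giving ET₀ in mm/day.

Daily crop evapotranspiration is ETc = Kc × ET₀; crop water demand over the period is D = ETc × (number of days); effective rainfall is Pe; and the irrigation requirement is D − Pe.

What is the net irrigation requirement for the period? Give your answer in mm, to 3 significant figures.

140 mm

ET₀ = 0.27 × (0.46 × 21.3 + 8.13) = 0.27 × 17.928 = 4.8406 mm/d
ETc = Kc × ET₀ = 1.09 × 4.8406 = 5.2763 mm/d
Crop demand D = ETc × 30 d = 5.2763 × 30 = 158.289 mm
D − Pe = 158.289 − 18.6 = 139.689 mm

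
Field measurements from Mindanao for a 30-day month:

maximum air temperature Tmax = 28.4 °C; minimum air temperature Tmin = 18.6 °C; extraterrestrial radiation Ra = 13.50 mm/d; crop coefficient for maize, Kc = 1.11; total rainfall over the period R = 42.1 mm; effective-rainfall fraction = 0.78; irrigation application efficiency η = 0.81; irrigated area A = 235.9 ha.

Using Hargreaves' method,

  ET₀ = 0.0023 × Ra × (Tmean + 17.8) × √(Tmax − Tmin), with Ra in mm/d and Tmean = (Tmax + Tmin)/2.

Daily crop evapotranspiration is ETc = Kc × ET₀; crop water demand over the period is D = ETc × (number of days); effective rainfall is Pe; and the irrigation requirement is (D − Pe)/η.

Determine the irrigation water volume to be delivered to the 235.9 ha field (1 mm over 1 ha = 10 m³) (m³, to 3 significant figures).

Tmean = (28.4 + 18.6)/2 = 23.50 °C
ET₀ = 0.0023 × 13.50 × (23.50 + 17.8) × √9.8 = 0.0023 × 13.50 × 41.30 × 3.1305 = 4.0144 mm/d
ETc = Kc × ET₀ = 1.11 × 4.0144 = 4.4560 mm/d
Crop demand D = ETc × 30 d = 4.4560 × 30 = 133.680 mm
Pe = 0.78 × 42.1 = 32.838 mm
D − Pe = 133.680 − 32.838 = 100.842 mm
Gross irrigation = 100.842 / 0.81 = 124.496 mm
Volume = 124.496 mm × 235.9 ha × 10 = 293686.1 m³

294000 m³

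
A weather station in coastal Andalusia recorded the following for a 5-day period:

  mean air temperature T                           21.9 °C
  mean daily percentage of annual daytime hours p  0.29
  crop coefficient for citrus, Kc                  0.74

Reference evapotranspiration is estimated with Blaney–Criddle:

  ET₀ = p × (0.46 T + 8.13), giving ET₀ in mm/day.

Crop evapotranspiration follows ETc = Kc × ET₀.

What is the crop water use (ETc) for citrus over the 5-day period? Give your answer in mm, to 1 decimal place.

19.5 mm

ET₀ = 0.29 × (0.46 × 21.9 + 8.13) = 0.29 × 18.204 = 5.2792 mm/d
ETc = Kc × ET₀ = 0.74 × 5.2792 = 3.9066 mm/d
Over 5 days: 3.9066 × 5 = 19.533 mm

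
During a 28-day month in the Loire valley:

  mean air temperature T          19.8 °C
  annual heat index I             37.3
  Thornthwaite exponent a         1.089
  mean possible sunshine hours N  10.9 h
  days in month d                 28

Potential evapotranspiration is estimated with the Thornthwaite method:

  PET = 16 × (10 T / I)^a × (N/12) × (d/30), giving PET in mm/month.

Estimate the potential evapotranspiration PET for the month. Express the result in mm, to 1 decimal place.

10T/I = 10 × 19.8 / 37.3 = 5.3083
(10T/I)^a = 5.3083^1.089 = 6.1585
Uncorrected PET = 16 × 6.1585 = 98.536 mm
Correction = (N/12)(d/30) = (10.9/12)(28/30) = 0.8478
PET = 98.536 × 0.8478 = 83.539 mm/month

83.5 mm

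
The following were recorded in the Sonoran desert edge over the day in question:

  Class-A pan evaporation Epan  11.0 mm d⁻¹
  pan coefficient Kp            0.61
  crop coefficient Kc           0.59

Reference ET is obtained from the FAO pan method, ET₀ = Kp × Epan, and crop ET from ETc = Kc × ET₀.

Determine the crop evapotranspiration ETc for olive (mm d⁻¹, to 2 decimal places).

ET₀ = 0.61 × 11.0 = 6.7100 mm/d
ETc = Kc × ET₀ = 0.59 × 6.7100 = 3.9589 mm/d

3.96 mm d⁻¹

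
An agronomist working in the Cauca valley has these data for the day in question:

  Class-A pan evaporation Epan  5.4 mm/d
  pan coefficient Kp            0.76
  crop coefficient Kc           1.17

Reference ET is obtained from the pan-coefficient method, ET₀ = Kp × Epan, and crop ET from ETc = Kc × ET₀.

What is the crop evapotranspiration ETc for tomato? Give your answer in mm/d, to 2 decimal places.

4.80 mm/d

ET₀ = 0.76 × 5.4 = 4.1040 mm/d
ETc = Kc × ET₀ = 1.17 × 4.1040 = 4.8017 mm/d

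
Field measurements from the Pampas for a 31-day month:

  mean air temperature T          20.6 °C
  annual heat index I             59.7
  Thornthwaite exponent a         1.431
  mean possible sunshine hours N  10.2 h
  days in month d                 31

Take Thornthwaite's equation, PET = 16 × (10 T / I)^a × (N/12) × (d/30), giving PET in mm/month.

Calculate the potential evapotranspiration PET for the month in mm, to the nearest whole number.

83 mm

10T/I = 10 × 20.6 / 59.7 = 3.4506
(10T/I)^a = 3.4506^1.431 = 5.8847
Uncorrected PET = 16 × 5.8847 = 94.155 mm
Correction = (N/12)(d/30) = (10.2/12)(31/30) = 0.8783
PET = 94.155 × 0.8783 = 82.696 mm/month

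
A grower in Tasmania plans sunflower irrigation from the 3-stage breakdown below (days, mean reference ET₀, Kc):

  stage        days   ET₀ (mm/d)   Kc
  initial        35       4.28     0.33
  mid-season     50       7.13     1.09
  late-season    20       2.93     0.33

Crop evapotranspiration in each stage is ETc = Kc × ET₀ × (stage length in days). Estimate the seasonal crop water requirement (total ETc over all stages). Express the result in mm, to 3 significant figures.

initial: 0.33 × 4.28 × 35 = 49.43 mm
mid-season: 1.09 × 7.13 × 50 = 388.59 mm
late-season: 0.33 × 2.93 × 20 = 19.34 mm
Seasonal total = 457.36 mm

457 mm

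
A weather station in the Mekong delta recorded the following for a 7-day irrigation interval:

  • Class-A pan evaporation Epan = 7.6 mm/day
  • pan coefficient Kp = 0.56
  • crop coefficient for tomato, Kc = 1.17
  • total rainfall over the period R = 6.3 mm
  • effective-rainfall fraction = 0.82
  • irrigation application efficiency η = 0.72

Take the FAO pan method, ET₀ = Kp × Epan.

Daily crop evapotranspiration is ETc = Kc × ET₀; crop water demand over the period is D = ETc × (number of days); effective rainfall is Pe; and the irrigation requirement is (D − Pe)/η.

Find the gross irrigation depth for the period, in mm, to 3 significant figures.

41.2 mm

ET₀ = 0.56 × 7.6 = 4.2560 mm/d
ETc = Kc × ET₀ = 1.17 × 4.2560 = 4.9795 mm/d
Crop demand D = ETc × 7 d = 4.9795 × 7 = 34.857 mm
Pe = 0.82 × 6.3 = 5.166 mm
D − Pe = 34.857 − 5.166 = 29.691 mm
Gross irrigation = 29.691 / 0.72 = 41.238 mm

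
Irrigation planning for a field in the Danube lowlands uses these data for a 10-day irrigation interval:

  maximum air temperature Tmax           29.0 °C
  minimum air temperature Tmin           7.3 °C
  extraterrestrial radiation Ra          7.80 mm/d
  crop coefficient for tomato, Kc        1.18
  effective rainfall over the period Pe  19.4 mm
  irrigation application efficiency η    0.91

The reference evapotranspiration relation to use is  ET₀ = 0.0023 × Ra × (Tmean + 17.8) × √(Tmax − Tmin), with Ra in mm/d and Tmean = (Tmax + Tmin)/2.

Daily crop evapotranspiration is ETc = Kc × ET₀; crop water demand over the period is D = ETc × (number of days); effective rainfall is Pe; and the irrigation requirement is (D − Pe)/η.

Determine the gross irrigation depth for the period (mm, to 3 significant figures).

17.6 mm

Tmean = (29.0 + 7.3)/2 = 18.15 °C
ET₀ = 0.0023 × 7.80 × (18.15 + 17.8) × √21.7 = 0.0023 × 7.80 × 35.95 × 4.6583 = 3.0043 mm/d
ETc = Kc × ET₀ = 1.18 × 3.0043 = 3.5451 mm/d
Crop demand D = ETc × 10 d = 3.5451 × 10 = 35.451 mm
D − Pe = 35.451 − 19.4 = 16.051 mm
Gross irrigation = 16.051 / 0.91 = 17.638 mm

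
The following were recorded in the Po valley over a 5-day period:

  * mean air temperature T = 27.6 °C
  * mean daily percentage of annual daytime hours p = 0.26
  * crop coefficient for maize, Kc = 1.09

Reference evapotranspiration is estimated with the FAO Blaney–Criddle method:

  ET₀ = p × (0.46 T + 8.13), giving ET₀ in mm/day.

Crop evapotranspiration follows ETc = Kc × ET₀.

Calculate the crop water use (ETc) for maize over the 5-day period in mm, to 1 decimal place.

ET₀ = 0.26 × (0.46 × 27.6 + 8.13) = 0.26 × 20.826 = 5.4148 mm/d
ETc = Kc × ET₀ = 1.09 × 5.4148 = 5.9021 mm/d
Over 5 days: 5.9021 × 5 = 29.511 mm

29.5 mm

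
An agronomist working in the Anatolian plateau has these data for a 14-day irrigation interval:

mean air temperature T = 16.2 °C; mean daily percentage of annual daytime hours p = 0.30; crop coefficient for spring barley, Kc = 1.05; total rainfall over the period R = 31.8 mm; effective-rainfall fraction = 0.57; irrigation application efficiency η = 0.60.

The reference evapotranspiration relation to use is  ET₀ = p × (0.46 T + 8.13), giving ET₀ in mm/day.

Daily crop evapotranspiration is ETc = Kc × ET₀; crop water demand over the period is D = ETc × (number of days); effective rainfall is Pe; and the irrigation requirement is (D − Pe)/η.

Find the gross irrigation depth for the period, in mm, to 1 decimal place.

ET₀ = 0.30 × (0.46 × 16.2 + 8.13) = 0.30 × 15.582 = 4.6746 mm/d
ETc = Kc × ET₀ = 1.05 × 4.6746 = 4.9083 mm/d
Crop demand D = ETc × 14 d = 4.9083 × 14 = 68.716 mm
Pe = 0.57 × 31.8 = 18.126 mm
D − Pe = 68.716 − 18.126 = 50.590 mm
Gross irrigation = 50.590 / 0.60 = 84.317 mm

84.3 mm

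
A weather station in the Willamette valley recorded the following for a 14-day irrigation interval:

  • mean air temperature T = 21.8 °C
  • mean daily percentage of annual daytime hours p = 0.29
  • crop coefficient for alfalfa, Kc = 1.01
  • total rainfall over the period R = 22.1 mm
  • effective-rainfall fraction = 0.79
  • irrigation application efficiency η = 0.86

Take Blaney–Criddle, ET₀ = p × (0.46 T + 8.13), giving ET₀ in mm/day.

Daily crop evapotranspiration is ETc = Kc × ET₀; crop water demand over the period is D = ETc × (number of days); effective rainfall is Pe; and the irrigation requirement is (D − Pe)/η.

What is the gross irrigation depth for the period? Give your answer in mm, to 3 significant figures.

66.3 mm

ET₀ = 0.29 × (0.46 × 21.8 + 8.13) = 0.29 × 18.158 = 5.2658 mm/d
ETc = Kc × ET₀ = 1.01 × 5.2658 = 5.3185 mm/d
Crop demand D = ETc × 14 d = 5.3185 × 14 = 74.459 mm
Pe = 0.79 × 22.1 = 17.459 mm
D − Pe = 74.459 − 17.459 = 57.000 mm
Gross irrigation = 57.000 / 0.86 = 66.279 mm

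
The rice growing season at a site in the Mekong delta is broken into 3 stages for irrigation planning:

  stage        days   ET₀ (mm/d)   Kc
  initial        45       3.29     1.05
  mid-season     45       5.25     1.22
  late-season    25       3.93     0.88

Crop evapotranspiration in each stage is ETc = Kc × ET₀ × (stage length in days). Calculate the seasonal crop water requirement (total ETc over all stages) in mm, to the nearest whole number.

530 mm

initial: 1.05 × 3.29 × 45 = 155.45 mm
mid-season: 1.22 × 5.25 × 45 = 288.23 mm
late-season: 0.88 × 3.93 × 25 = 86.46 mm
Seasonal total = 530.14 mm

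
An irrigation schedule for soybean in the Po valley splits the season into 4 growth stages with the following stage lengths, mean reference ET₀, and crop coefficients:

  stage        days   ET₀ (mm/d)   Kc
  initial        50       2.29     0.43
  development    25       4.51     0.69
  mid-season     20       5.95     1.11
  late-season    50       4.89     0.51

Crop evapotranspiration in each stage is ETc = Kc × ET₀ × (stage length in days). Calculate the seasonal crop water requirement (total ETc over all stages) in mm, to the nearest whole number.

384 mm

initial: 0.43 × 2.29 × 50 = 49.24 mm
development: 0.69 × 4.51 × 25 = 77.80 mm
mid-season: 1.11 × 5.95 × 20 = 132.09 mm
late-season: 0.51 × 4.89 × 50 = 124.70 mm
Seasonal total = 383.83 mm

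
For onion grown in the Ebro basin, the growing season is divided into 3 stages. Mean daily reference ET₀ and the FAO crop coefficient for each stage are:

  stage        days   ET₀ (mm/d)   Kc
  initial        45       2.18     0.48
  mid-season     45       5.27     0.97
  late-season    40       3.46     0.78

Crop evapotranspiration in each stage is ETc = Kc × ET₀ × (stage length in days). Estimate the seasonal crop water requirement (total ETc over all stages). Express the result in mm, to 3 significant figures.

385 mm

initial: 0.48 × 2.18 × 45 = 47.09 mm
mid-season: 0.97 × 5.27 × 45 = 230.04 mm
late-season: 0.78 × 3.46 × 40 = 107.95 mm
Seasonal total = 385.08 mm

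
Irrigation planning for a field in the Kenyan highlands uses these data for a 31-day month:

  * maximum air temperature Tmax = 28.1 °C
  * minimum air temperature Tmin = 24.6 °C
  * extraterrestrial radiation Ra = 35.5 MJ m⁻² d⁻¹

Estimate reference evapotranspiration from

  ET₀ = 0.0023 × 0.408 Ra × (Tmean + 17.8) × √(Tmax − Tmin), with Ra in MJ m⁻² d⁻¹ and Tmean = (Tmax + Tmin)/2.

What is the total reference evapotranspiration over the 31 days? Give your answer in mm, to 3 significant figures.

Tmean = (28.1 + 24.6)/2 = 26.35 °C
0.408 Ra = 0.408 × 35.5 = 14.4840 mm/d equivalent
ET₀ = 0.0023 × 14.4840 × (26.35 + 17.8) × √3.5 = 0.0023 × 14.4840 × 44.15 × 1.8708 = 2.7515 mm/d
Over 31 days: 2.7515 × 31 = 85.297 mm

85.3 mm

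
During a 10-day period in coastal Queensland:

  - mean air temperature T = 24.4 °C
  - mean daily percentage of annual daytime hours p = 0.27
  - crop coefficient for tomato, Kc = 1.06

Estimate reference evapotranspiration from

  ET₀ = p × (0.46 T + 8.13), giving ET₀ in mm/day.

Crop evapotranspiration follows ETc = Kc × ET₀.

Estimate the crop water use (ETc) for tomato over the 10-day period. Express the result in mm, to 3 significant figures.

55.4 mm

ET₀ = 0.27 × (0.46 × 24.4 + 8.13) = 0.27 × 19.354 = 5.2256 mm/d
ETc = Kc × ET₀ = 1.06 × 5.2256 = 5.5391 mm/d
Over 10 days: 5.5391 × 10 = 55.391 mm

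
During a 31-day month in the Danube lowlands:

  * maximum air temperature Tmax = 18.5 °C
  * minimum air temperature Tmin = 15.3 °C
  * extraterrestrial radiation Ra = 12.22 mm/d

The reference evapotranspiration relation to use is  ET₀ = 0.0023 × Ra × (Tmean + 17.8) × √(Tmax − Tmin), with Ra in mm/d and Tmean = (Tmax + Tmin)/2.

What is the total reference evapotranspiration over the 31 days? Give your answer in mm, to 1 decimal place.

54.1 mm

Tmean = (18.5 + 15.3)/2 = 16.90 °C
ET₀ = 0.0023 × 12.22 × (16.90 + 17.8) × √3.2 = 0.0023 × 12.22 × 34.70 × 1.7889 = 1.7447 mm/d
Over 31 days: 1.7447 × 31 = 54.086 mm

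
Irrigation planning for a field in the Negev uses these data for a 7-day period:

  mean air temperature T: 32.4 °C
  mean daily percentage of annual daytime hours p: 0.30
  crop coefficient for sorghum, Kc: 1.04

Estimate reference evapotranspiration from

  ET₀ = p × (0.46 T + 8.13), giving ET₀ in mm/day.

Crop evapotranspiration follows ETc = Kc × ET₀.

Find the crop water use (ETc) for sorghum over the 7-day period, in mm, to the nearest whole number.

50 mm

ET₀ = 0.30 × (0.46 × 32.4 + 8.13) = 0.30 × 23.034 = 6.9102 mm/d
ETc = Kc × ET₀ = 1.04 × 6.9102 = 7.1866 mm/d
Over 7 days: 7.1866 × 7 = 50.306 mm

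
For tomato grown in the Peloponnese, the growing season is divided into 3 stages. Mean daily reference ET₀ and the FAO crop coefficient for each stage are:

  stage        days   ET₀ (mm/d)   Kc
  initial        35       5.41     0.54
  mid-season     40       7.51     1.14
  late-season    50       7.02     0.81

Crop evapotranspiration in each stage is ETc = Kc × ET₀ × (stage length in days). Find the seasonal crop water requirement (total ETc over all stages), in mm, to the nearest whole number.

initial: 0.54 × 5.41 × 35 = 102.25 mm
mid-season: 1.14 × 7.51 × 40 = 342.46 mm
late-season: 0.81 × 7.02 × 50 = 284.31 mm
Seasonal total = 729.02 mm

729 mm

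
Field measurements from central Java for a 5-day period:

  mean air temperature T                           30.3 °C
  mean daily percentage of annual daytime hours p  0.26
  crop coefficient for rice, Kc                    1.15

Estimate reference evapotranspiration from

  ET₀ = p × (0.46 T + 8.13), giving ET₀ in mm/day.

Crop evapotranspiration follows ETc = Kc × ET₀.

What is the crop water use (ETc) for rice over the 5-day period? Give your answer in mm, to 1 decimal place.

ET₀ = 0.26 × (0.46 × 30.3 + 8.13) = 0.26 × 22.068 = 5.7377 mm/d
ETc = Kc × ET₀ = 1.15 × 5.7377 = 6.5984 mm/d
Over 5 days: 6.5984 × 5 = 32.992 mm

33.0 mm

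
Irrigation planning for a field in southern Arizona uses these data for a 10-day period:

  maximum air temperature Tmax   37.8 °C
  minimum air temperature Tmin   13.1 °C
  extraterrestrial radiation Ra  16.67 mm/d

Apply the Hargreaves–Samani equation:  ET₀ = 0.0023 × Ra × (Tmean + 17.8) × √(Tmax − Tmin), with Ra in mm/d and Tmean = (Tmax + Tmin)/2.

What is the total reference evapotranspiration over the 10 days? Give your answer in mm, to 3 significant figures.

Tmean = (37.8 + 13.1)/2 = 25.45 °C
ET₀ = 0.0023 × 16.67 × (25.45 + 17.8) × √24.7 = 0.0023 × 16.67 × 43.25 × 4.9699 = 8.2413 mm/d
Over 10 days: 8.2413 × 10 = 82.413 mm

82.4 mm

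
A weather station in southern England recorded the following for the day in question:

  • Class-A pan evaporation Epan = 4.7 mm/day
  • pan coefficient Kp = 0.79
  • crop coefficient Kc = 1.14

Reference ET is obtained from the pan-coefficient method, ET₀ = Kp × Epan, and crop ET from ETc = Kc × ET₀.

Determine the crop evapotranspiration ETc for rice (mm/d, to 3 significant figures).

ET₀ = 0.79 × 4.7 = 3.7130 mm/d
ETc = Kc × ET₀ = 1.14 × 3.7130 = 4.2328 mm/d

4.23 mm/d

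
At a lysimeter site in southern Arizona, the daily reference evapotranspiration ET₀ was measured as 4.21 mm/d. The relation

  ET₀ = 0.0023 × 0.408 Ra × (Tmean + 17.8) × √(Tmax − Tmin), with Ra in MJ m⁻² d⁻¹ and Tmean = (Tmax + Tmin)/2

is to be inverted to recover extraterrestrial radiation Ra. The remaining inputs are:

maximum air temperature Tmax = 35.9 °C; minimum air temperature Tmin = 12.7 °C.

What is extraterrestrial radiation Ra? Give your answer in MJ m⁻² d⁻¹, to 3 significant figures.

22.1 MJ m⁻² d⁻¹

Tmean = (35.9+12.7)/2 = 24.30 °C; ΔT = 23.2
Ra = ET₀ / [0.0023 × 0.408 × (Tmean+17.8) × √ΔT]
   = 4.21 / (0.0023 × 0.408 × 42.10 × 4.8166) = 22.124 MJ m⁻² d⁻¹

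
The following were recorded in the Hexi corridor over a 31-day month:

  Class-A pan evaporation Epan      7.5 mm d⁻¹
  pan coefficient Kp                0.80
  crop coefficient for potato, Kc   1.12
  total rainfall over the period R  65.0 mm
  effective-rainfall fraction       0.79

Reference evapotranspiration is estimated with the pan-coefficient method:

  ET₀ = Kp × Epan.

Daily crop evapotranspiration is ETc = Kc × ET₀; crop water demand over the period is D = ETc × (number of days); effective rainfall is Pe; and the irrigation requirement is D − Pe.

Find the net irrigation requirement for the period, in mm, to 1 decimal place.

157.0 mm

ET₀ = 0.80 × 7.5 = 6.0000 mm/d
ETc = Kc × ET₀ = 1.12 × 6.0000 = 6.7200 mm/d
Crop demand D = ETc × 31 d = 6.7200 × 31 = 208.320 mm
Pe = 0.79 × 65.0 = 51.350 mm
D − Pe = 208.320 − 51.350 = 156.970 mm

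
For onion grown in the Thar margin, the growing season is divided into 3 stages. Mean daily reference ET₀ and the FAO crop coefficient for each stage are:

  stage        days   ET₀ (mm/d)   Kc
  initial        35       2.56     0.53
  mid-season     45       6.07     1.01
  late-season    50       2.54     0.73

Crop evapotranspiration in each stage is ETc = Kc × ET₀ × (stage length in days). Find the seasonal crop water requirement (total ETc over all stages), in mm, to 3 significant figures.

416 mm

initial: 0.53 × 2.56 × 35 = 47.49 mm
mid-season: 1.01 × 6.07 × 45 = 275.88 mm
late-season: 0.73 × 2.54 × 50 = 92.71 mm
Seasonal total = 416.08 mm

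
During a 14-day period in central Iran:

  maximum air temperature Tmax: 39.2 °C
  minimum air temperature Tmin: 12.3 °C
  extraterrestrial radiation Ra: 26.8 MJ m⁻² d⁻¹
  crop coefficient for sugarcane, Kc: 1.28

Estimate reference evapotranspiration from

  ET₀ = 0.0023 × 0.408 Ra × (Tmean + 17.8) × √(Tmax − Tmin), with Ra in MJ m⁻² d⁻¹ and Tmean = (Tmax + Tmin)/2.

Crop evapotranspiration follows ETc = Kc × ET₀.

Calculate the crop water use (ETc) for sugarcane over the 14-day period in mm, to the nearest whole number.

Tmean = (39.2 + 12.3)/2 = 25.75 °C
0.408 Ra = 0.408 × 26.8 = 10.9344 mm/d equivalent
ET₀ = 0.0023 × 10.9344 × (25.75 + 17.8) × √26.9 = 0.0023 × 10.9344 × 43.55 × 5.1865 = 5.6805 mm/d
ETc = Kc × ET₀ = 1.28 × 5.6805 = 7.2710 mm/d
Over 14 days: 7.2710 × 14 = 101.794 mm

102 mm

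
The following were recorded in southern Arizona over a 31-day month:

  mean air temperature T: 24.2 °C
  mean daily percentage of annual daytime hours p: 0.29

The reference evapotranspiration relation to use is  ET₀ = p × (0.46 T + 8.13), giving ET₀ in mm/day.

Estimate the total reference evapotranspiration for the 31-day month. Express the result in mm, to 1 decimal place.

ET₀ = 0.29 × (0.46 × 24.2 + 8.13) = 0.29 × 19.262 = 5.5860 mm/d
Monthly total = 5.5860 × 31 = 173.166 mm

173.2 mm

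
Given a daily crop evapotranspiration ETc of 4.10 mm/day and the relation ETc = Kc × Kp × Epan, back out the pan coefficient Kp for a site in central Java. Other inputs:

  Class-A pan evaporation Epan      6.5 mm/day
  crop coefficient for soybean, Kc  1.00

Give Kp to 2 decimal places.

0.63

ETc = Kc × Kp × Epan  ⇒  Kp = ETc / (Kc × Epan)
Kp = 4.10 / (1.00 × 6.5) = 4.10 / 6.500 = 0.6308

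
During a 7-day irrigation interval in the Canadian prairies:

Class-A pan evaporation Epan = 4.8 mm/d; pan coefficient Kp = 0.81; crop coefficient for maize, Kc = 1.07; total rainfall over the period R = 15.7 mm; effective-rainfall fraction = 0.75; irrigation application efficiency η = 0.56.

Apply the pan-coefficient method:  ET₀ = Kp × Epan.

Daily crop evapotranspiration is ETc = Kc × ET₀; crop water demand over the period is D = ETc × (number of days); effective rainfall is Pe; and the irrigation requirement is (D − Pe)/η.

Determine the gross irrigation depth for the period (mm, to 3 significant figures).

ET₀ = 0.81 × 4.8 = 3.8880 mm/d
ETc = Kc × ET₀ = 1.07 × 3.8880 = 4.1602 mm/d
Crop demand D = ETc × 7 d = 4.1602 × 7 = 29.121 mm
Pe = 0.75 × 15.7 = 11.775 mm
D − Pe = 29.121 − 11.775 = 17.346 mm
Gross irrigation = 17.346 / 0.56 = 30.975 mm

31.0 mm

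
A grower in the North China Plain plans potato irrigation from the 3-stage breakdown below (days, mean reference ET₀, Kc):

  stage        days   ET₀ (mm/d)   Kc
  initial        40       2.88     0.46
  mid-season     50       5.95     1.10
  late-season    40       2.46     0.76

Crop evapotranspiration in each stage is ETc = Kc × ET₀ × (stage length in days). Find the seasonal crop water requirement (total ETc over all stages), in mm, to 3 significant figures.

455 mm

initial: 0.46 × 2.88 × 40 = 52.99 mm
mid-season: 1.10 × 5.95 × 50 = 327.25 mm
late-season: 0.76 × 2.46 × 40 = 74.78 mm
Seasonal total = 455.02 mm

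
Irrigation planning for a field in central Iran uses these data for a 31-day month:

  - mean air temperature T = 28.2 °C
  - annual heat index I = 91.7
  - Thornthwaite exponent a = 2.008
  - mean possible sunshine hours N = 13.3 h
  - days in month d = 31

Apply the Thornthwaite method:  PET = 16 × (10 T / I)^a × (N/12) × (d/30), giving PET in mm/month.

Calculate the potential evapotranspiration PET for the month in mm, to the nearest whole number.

10T/I = 10 × 28.2 / 91.7 = 3.0752
(10T/I)^a = 3.0752^2.008 = 9.5422
Uncorrected PET = 16 × 9.5422 = 152.675 mm
Correction = (N/12)(d/30) = (13.3/12)(31/30) = 1.1453
PET = 152.675 × 1.1453 = 174.859 mm/month

175 mm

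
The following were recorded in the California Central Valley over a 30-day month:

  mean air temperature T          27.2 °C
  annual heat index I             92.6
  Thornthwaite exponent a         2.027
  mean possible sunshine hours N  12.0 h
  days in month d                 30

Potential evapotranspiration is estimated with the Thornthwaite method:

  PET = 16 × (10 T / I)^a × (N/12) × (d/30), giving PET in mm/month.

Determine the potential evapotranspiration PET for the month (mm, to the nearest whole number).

142 mm

10T/I = 10 × 27.2 / 92.6 = 2.9374
(10T/I)^a = 2.9374^2.027 = 8.8830
Uncorrected PET = 16 × 8.8830 = 142.128 mm
Correction = (N/12)(d/30) = (12.0/12)(30/30) = 1.0000
PET = 142.128 × 1.0000 = 142.128 mm/month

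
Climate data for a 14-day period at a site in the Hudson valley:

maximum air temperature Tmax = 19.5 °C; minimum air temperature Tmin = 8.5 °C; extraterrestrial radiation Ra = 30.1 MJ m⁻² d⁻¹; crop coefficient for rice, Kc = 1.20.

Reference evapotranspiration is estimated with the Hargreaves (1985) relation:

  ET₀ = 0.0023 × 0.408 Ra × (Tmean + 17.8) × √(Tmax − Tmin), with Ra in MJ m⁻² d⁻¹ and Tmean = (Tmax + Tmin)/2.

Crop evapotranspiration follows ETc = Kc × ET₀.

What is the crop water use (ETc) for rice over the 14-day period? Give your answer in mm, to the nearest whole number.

50 mm

Tmean = (19.5 + 8.5)/2 = 14.00 °C
0.408 Ra = 0.408 × 30.1 = 12.2808 mm/d equivalent
ET₀ = 0.0023 × 12.2808 × (14.00 + 17.8) × √11.0 = 0.0023 × 12.2808 × 31.80 × 3.3166 = 2.9790 mm/d
ETc = Kc × ET₀ = 1.20 × 2.9790 = 3.5748 mm/d
Over 14 days: 3.5748 × 14 = 50.047 mm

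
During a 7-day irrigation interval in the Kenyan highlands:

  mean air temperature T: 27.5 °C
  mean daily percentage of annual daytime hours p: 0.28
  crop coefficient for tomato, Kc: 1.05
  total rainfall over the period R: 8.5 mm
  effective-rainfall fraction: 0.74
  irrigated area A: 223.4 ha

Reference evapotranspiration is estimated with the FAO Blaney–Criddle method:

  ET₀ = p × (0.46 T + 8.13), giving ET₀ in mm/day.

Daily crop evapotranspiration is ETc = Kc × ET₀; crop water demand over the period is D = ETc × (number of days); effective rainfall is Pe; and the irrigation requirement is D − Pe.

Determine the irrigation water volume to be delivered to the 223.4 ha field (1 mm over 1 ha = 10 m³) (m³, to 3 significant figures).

ET₀ = 0.28 × (0.46 × 27.5 + 8.13) = 0.28 × 20.780 = 5.8184 mm/d
ETc = Kc × ET₀ = 1.05 × 5.8184 = 6.1093 mm/d
Crop demand D = ETc × 7 d = 6.1093 × 7 = 42.765 mm
Pe = 0.74 × 8.5 = 6.290 mm
D − Pe = 42.765 − 6.290 = 36.475 mm
Volume = 36.475 mm × 223.4 ha × 10 = 81485.2 m³

81500 m³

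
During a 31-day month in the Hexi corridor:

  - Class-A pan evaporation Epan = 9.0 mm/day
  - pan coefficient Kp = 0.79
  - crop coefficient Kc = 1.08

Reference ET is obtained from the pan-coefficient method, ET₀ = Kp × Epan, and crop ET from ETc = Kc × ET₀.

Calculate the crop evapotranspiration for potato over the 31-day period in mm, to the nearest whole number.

238 mm

ET₀ = 0.79 × 9.0 = 7.1100 mm/d
ETc = Kc × ET₀ = 1.08 × 7.1100 = 7.6788 mm/d
Over 31 days: 7.6788 × 31 = 238.043 mm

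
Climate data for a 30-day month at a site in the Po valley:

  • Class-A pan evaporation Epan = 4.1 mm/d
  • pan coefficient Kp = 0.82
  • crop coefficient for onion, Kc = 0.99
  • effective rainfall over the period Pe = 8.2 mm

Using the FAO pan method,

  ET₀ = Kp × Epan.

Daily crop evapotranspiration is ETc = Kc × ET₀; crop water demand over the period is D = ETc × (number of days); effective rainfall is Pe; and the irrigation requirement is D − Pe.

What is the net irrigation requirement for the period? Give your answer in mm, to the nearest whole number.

92 mm

ET₀ = 0.82 × 4.1 = 3.3620 mm/d
ETc = Kc × ET₀ = 0.99 × 3.3620 = 3.3284 mm/d
Crop demand D = ETc × 30 d = 3.3284 × 30 = 99.852 mm
D − Pe = 99.852 − 8.2 = 91.652 mm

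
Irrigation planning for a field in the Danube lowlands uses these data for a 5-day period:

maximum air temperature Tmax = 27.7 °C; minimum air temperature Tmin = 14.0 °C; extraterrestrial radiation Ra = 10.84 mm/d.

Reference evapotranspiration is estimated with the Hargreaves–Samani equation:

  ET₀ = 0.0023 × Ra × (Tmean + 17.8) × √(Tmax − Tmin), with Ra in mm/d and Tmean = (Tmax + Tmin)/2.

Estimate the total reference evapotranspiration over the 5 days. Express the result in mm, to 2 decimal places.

Tmean = (27.7 + 14.0)/2 = 20.85 °C
ET₀ = 0.0023 × 10.84 × (20.85 + 17.8) × √13.7 = 0.0023 × 10.84 × 38.65 × 3.7014 = 3.5667 mm/d
Over 5 days: 3.5667 × 5 = 17.834 mm

17.83 mm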